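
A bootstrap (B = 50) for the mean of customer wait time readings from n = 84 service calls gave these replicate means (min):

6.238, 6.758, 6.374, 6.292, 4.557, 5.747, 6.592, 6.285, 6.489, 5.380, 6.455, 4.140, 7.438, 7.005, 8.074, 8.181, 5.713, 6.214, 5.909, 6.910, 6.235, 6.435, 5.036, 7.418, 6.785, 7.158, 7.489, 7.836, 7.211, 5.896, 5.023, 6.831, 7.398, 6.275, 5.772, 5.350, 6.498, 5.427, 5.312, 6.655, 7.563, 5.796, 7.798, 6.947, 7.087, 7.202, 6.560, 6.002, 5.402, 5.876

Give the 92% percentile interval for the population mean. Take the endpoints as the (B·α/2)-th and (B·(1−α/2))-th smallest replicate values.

Sorted replicates: 4.140, 4.557, 5.023, 5.036, 5.312, 5.350, 5.380, 5.402, 5.427, 5.713, 5.747, 5.772, 5.796, 5.876, 5.896, 5.909, 6.002, 6.214, 6.235, 6.238, 6.275, 6.285, 6.292, 6.374, 6.435, 6.455, 6.489, 6.498, 6.560, 6.592, 6.655, 6.758, 6.785, 6.831, 6.910, 6.947, 7.005, 7.087, 7.158, 7.202, 7.211, 7.398, 7.418, 7.438, 7.489, 7.563, 7.798, 7.836, 8.074, 8.181
α = 0.08; lower rank = 50 × 0.040 = 2; upper rank = 50 × 0.960 = 48.
The 2nd smallest replicate is 4.557; the 48th is 7.836.

(4.557, 7.836)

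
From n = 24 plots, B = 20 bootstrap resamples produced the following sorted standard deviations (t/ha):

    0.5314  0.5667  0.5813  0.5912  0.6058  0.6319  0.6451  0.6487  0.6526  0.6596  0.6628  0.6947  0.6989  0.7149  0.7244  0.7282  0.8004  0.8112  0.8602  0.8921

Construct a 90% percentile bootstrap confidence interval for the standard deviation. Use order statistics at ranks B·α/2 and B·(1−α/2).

α = 0.10; lower rank = 20 × 0.050 = 1; upper rank = 20 × 0.950 = 19.
The 1st smallest replicate is 0.5314; the 19th is 0.8602.

(0.5314, 0.8602)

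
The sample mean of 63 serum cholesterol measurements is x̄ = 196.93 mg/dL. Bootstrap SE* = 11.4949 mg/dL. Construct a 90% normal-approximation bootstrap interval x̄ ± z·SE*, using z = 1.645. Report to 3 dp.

(178.021, 215.839)

Margin = 1.645 × 11.4949 = 18.9091
Interval: 196.93 ± 18.9091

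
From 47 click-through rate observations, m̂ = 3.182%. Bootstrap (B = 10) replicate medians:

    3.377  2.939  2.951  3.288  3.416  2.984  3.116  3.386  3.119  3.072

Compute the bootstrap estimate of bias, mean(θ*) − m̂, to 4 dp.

bias = −0.0172

mean(θ*) = (3.377 + 2.939 + 2.951 + 3.288 + 3.416 + 2.984 + 3.116 + 3.386 + 3.119 + 3.072) / 10 = 3.16480
bias = 3.16480 − 3.182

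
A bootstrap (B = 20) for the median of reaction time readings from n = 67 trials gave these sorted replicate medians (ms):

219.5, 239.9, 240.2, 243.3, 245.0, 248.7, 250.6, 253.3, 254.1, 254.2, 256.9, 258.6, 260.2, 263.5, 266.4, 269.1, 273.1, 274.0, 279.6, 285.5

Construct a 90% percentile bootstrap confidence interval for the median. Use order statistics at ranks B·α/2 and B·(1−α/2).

(219.5, 279.6)

α = 0.10; lower rank = 20 × 0.050 = 1; upper rank = 20 × 0.950 = 19.
The 1st smallest replicate is 219.5; the 19th is 279.6.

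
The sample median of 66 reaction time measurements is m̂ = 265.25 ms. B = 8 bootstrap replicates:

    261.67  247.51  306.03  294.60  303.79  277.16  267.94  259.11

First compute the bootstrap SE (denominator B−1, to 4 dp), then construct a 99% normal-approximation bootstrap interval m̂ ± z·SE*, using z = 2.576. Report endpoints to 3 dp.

(208.673, 321.827)

Mean of replicates = 277.2262; sum of squared deviations = 3376.6258; SE* = √(3376.6258/7) = 21.9630
Margin = 2.576 × 21.9630 = 56.5767
Interval: 265.25 ± 56.5767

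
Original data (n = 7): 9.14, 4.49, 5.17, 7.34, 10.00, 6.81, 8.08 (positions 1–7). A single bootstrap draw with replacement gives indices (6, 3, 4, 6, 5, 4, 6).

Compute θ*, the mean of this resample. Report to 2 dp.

θ* = 7.18

Resample values: 6.81, 5.17, 7.34, 6.81, 10.00, 7.34, 6.81.
Mean = (6.81 + 5.17 + 7.34 + 6.81 + 10.00 + 7.34 + 6.81) / 7 = 50.280 / 7 = 7.18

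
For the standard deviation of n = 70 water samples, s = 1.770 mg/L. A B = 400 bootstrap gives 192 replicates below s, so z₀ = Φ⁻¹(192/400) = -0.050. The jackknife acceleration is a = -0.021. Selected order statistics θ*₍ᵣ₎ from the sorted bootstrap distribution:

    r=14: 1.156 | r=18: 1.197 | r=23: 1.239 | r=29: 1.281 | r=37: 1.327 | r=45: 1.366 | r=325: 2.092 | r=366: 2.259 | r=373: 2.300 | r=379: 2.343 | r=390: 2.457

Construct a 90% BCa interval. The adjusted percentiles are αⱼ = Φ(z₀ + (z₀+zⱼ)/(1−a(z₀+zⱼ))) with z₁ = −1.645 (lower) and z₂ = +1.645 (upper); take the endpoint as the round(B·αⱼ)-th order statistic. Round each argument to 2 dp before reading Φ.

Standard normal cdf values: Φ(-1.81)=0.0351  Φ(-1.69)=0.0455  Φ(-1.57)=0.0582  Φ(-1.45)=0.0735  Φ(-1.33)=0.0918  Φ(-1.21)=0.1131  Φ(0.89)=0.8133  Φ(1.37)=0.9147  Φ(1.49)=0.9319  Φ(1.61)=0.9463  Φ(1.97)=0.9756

(1.156, 2.300)

Lower: z₀ + z₁ = -0.050 + (-1.645) = -1.695; 1 − a(z₀+z₁) = 1 − (-0.021)(-1.695) = 0.9644; argument = -0.050 + (-1.695)/0.9644 = -1.8076 → -1.81.
α₁ = Φ(-1.81) = 0.0351; rank = round(400 × 0.0351) = 14; θ*₍14₎ = 1.156.
Upper: z₀ + z₂ = 1.595; 1 − a(z₀+z₂) = 1.0335; argument = 1.4933 → 1.49; α₂ = 0.9319; rank = 373; θ*₍373₎ = 2.300.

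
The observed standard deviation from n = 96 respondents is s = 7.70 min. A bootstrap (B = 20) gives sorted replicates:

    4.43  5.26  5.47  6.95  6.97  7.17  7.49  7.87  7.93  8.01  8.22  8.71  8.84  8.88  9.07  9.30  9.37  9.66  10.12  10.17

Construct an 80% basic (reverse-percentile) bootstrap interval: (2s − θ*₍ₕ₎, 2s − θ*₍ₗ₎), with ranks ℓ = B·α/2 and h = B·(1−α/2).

Percentile endpoints at ranks 2 and 18: θ*₍2₎ = 5.26, θ*₍18₎ = 9.66.
Basic interval reflects these around s:
  lower = 2 × 7.70 − 9.66 = 5.74
  upper = 2 × 7.70 − 5.26 = 10.14

(5.74, 10.14)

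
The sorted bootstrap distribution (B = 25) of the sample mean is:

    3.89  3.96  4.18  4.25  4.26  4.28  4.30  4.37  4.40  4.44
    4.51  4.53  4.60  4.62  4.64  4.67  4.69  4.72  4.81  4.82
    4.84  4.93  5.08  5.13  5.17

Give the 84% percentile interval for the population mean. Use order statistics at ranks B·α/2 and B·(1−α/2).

α = 0.16; lower rank = 25 × 0.080 = 2; upper rank = 25 × 0.920 = 23.
The 2nd smallest replicate is 3.96; the 23rd is 5.08.

(3.96, 5.08)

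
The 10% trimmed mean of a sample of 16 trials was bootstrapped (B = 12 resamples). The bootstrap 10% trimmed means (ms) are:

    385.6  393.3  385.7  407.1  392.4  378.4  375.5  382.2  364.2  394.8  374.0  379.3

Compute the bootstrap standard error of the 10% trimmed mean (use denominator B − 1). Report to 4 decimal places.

Bootstrap SE is the standard deviation of the 12 replicate 10% trimmed means.
Mean of replicates: (385.6 + 393.3 + 385.7 + 407.1 + 392.4 + 378.4 + 375.5 + 382.2 + 364.2 + 394.8 + 374.0 + 379.3) / 12 = 4612.50000 / 12 = 384.37500
Sum of squared deviations: (+1.22500)² + (+8.92500)² + (+1.32500)² + (+22.72500)² + (+8.02500)² + (−5.97500)² + (−8.87500)² + (−2.17500)² + (−20.17500)² + (+10.42500)² + (−10.37500)² + (−5.07500)² = 1432.04250
Variance = 1432.04250 / 11 = 130.18568
SE* = √130.18568

SE* = 11.4099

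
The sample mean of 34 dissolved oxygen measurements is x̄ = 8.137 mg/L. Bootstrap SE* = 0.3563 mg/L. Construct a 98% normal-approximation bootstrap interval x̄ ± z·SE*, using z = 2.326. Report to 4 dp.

(7.3082, 8.9658)

Margin = 2.326 × 0.3563 = 0.82875
Interval: 8.137 ± 0.82875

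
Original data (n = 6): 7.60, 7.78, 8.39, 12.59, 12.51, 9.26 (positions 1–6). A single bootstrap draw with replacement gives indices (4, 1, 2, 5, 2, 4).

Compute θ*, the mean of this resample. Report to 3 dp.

θ* = 10.142

Resample values: 12.59, 7.60, 7.78, 12.51, 7.78, 12.59.
Mean = (12.59 + 7.60 + 7.78 + 12.51 + 7.78 + 12.59) / 6 = 60.850 / 6 = 10.142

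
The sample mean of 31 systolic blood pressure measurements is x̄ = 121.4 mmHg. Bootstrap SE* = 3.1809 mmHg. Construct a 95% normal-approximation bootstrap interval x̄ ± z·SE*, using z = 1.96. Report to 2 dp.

(115.17, 127.63)

Margin = 1.96 × 3.1809 = 6.235
Interval: 121.4 ± 6.235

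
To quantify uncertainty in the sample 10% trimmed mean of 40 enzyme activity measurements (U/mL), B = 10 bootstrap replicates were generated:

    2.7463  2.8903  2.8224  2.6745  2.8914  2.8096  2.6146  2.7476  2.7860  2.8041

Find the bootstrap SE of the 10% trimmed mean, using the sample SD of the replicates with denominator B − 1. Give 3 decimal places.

Bootstrap SE is the standard deviation of the 10 replicate 10% trimmed means.
Mean of replicates: (2.7463 + 2.8903 + 2.8224 + 2.6745 + 2.8914 + 2.8096 + 2.6146 + 2.7476 + 2.7860 + 2.8041) / 10 = 27.78680 / 10 = 2.77868
Sum of squared deviations: (−0.03238)² + (+0.11162)² + (+0.04372)² + (−0.10418)² + (+0.11272)² + (+0.03092)² + (−0.16408)² + (−0.03108)² + (+0.00732)² + (+0.02542)² = 0.06852
Variance = 0.06852 / 9 = 0.00761
SE* = √0.00761

SE* = 0.087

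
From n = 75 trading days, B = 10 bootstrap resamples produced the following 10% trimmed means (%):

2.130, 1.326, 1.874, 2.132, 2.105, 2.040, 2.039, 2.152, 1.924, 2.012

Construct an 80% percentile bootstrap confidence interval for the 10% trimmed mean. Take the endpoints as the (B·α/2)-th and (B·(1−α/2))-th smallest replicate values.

(1.326, 2.132)

Sorted replicates: 1.326, 1.874, 1.924, 2.012, 2.039, 2.040, 2.105, 2.130, 2.132, 2.152
α = 0.20; lower rank = 10 × 0.100 = 1; upper rank = 10 × 0.900 = 9.
The 1st smallest replicate is 1.326; the 9th is 2.132.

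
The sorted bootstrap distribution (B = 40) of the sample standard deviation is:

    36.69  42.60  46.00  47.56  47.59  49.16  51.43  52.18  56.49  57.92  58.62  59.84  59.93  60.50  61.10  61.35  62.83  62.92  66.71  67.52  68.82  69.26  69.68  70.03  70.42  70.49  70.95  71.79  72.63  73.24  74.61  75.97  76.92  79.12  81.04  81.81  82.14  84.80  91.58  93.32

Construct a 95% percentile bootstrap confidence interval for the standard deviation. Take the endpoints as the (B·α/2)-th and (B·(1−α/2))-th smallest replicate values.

α = 0.05; lower rank = 40 × 0.025 = 1; upper rank = 40 × 0.975 = 39.
The 1st smallest replicate is 36.69; the 39th is 91.58.

(36.69, 91.58)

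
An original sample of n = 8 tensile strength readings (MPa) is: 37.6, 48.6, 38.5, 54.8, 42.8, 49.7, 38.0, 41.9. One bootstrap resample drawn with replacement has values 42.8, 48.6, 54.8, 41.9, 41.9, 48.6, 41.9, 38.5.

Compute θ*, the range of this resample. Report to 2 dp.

Range = 54.8 − 38.5 = 16.30

θ* = 16.30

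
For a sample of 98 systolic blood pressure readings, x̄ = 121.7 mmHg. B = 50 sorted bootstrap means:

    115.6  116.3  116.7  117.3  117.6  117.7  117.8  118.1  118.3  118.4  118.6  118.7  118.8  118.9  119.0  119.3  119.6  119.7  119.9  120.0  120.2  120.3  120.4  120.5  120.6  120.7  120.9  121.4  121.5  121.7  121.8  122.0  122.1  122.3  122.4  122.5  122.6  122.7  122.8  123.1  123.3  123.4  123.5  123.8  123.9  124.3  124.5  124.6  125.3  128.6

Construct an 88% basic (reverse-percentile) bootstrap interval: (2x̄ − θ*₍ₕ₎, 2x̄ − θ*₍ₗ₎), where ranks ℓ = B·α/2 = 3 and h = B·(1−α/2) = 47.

(118.9, 126.7)

Percentile endpoints at ranks 3 and 47: θ*₍3₎ = 116.7, θ*₍47₎ = 124.5.
Basic interval reflects these around x̄:
  lower = 2 × 121.7 − 124.5 = 118.9
  upper = 2 × 121.7 − 116.7 = 126.7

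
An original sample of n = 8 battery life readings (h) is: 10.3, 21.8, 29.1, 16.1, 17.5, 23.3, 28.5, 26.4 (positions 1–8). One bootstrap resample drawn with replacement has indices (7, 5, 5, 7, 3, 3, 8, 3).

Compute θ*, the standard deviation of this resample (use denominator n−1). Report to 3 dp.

θ* = 5.145

Resample values: 28.5, 17.5, 17.5, 28.5, 29.1, 29.1, 26.4, 29.1.
Mean = 25.7125; sum of squared deviations = 185.3288
s² = 185.3288 / 7 = 26.4755
s = √26.4755 = 5.145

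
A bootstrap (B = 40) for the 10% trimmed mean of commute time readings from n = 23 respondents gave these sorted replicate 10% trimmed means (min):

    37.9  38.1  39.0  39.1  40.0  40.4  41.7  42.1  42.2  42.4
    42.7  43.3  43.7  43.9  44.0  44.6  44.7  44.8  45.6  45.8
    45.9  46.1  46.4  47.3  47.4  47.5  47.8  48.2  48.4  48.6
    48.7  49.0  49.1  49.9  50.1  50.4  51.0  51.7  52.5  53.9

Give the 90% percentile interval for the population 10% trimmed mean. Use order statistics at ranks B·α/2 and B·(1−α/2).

α = 0.10; lower rank = 40 × 0.050 = 2; upper rank = 40 × 0.950 = 38.
The 2nd smallest replicate is 38.1; the 38th is 51.7.

(38.1, 51.7)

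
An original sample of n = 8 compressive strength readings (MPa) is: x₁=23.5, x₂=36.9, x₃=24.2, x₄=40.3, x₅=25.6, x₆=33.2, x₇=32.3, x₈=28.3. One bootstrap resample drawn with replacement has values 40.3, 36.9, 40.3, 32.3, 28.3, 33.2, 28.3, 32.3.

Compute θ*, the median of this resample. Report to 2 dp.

Sorted: 28.3, 28.3, 32.3, 32.3, 33.2, 36.9, 40.3, 40.3
Median = average of the two middle values = 32.75

θ* = 32.75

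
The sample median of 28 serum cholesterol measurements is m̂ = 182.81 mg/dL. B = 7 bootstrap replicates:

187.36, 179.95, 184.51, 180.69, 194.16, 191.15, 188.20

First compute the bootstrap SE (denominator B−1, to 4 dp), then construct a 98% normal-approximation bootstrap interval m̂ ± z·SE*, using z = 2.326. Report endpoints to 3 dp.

Mean of replicates = 186.5743; sum of squared deviations = 164.5078; SE* = √(164.5078/6) = 5.2362
Margin = 2.326 × 5.2362 = 12.1794
Interval: 182.81 ± 12.1794

(170.631, 194.989)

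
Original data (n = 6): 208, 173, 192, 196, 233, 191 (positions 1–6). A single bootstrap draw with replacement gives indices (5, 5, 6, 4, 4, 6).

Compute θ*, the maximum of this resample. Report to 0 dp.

θ* = 233

Resample values: 233, 233, 191, 196, 196, 191.
Maximum = 233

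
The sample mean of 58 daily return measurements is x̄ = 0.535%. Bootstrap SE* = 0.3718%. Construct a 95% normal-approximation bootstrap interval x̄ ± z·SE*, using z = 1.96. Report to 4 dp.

Margin = 1.96 × 0.3718 = 0.72873
Interval: 0.535 ± 0.72873

(-0.1937, 1.2637)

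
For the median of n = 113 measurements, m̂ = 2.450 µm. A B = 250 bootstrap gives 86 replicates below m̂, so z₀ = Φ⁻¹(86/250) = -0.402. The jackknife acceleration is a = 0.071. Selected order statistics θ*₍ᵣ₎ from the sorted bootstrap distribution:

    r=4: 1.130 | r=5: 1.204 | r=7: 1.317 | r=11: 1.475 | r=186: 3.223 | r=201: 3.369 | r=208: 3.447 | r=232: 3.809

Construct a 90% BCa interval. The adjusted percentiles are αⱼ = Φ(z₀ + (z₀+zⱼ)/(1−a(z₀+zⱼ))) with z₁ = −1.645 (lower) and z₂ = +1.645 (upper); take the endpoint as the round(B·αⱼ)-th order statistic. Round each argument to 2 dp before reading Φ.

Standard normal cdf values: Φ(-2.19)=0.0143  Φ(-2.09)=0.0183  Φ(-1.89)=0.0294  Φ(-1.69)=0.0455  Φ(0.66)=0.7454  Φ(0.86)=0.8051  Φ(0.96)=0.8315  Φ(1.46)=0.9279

(1.130, 3.447)

Lower: z₀ + z₁ = -0.402 + (-1.645) = -2.047; 1 − a(z₀+z₁) = 1 − (0.071)(-2.047) = 1.1453; argument = -0.402 + (-2.047)/1.1453 = -2.1892 → -2.19.
α₁ = Φ(-2.19) = 0.0143; rank = round(250 × 0.0143) = 4; θ*₍4₎ = 1.130.
Upper: z₀ + z₂ = 1.243; 1 − a(z₀+z₂) = 0.9117; argument = 0.9613 → 0.96; α₂ = 0.8315; rank = 208; θ*₍208₎ = 3.447.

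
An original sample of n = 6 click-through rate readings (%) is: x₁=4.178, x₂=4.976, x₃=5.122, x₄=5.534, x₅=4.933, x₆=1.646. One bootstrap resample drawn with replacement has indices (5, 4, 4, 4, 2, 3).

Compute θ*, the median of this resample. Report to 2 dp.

θ* = 5.33

Resample values: 4.933, 5.534, 5.534, 5.534, 4.976, 5.122.
Sorted: 4.933, 4.976, 5.122, 5.534, 5.534, 5.534
Median = average of the two middle values = 5.33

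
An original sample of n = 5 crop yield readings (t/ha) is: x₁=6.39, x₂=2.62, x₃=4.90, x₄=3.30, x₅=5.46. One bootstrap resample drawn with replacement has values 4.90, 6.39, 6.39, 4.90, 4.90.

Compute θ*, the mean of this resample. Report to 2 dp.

θ* = 5.50

Mean = (4.90 + 6.39 + 6.39 + 4.90 + 4.90) / 5 = 27.480 / 5 = 5.50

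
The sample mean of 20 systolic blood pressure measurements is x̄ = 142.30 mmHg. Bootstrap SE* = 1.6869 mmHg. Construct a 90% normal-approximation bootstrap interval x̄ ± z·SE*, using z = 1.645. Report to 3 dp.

Margin = 1.645 × 1.6869 = 2.7750
Interval: 142.30 ± 2.7750

(139.525, 145.075)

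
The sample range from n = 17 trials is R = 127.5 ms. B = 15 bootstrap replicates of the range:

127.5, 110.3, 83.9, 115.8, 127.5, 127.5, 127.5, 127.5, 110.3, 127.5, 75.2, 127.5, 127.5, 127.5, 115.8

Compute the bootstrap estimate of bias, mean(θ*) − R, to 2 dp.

bias = −10.25

mean(θ*) = (127.5 + 110.3 + 83.9 + 115.8 + 127.5 + 127.5 + 127.5 + 127.5 + 110.3 + 127.5 + 75.2 + 127.5 + 127.5 + 127.5 + 115.8) / 15 = 117.253
bias = 117.253 − 127.5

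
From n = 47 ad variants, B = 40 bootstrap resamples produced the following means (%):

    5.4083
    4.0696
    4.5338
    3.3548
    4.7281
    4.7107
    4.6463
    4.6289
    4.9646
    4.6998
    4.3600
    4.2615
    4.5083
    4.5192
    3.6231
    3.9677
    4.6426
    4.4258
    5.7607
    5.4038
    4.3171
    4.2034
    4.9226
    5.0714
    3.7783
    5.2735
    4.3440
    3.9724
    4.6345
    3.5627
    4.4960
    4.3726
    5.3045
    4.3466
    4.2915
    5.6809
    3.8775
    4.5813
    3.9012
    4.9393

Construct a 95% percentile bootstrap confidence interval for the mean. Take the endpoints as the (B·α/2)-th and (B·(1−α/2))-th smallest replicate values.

Sorted replicates: 3.3548, 3.5627, 3.6231, 3.7783, 3.8775, 3.9012, 3.9677, 3.9724, 4.0696, 4.2034, 4.2615, 4.2915, 4.3171, 4.3440, 4.3466, 4.3600, 4.3726, 4.4258, 4.4960, 4.5083, 4.5192, 4.5338, 4.5813, 4.6289, 4.6345, 4.6426, 4.6463, 4.6998, 4.7107, 4.7281, 4.9226, 4.9393, 4.9646, 5.0714, 5.2735, 5.3045, 5.4038, 5.4083, 5.6809, 5.7607
α = 0.05; lower rank = 40 × 0.025 = 1; upper rank = 40 × 0.975 = 39.
The 1st smallest replicate is 3.3548; the 39th is 5.6809.

(3.3548, 5.6809)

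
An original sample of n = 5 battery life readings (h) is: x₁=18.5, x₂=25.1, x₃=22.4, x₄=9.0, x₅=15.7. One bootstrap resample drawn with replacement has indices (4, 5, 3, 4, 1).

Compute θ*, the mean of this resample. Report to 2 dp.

Resample values: 9.0, 15.7, 22.4, 9.0, 18.5.
Mean = (9.0 + 15.7 + 22.4 + 9.0 + 18.5) / 5 = 74.60 / 5 = 14.92

θ* = 14.92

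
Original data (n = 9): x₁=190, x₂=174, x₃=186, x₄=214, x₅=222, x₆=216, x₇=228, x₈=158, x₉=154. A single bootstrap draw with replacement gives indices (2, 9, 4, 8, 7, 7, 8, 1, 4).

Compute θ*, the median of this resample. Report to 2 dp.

Resample values: 174, 154, 214, 158, 228, 228, 158, 190, 214.
Sorted: 154, 158, 158, 174, 190, 214, 214, 228, 228
Median = middle value = 190.00

θ* = 190.00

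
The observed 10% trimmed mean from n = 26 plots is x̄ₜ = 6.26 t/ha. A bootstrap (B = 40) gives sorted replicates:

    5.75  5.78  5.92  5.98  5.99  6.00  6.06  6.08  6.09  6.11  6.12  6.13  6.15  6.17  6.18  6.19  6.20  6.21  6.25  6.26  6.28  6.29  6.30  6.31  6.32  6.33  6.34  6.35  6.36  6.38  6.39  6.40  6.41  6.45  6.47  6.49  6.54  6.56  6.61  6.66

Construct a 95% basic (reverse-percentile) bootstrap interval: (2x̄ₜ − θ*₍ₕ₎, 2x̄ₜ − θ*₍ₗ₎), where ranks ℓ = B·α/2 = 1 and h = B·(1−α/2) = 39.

Percentile endpoints at ranks 1 and 39: θ*₍1₎ = 5.75, θ*₍39₎ = 6.61.
Basic interval reflects these around x̄ₜ:
  lower = 2 × 6.26 − 6.61 = 5.91
  upper = 2 × 6.26 − 5.75 = 6.77

(5.91, 6.77)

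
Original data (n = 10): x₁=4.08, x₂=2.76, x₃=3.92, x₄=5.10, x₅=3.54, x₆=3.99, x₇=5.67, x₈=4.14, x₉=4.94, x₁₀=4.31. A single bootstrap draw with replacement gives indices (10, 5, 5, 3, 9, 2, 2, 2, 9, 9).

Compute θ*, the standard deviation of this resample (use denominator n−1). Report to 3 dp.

θ* = 0.915

Resample values: 4.31, 3.54, 3.54, 3.92, 4.94, 2.76, 2.76, 2.76, 4.94, 4.94.
Mean = 3.8410; sum of squared deviations = 7.5365
s² = 7.5365 / 9 = 0.8374
s = √0.8374 = 0.915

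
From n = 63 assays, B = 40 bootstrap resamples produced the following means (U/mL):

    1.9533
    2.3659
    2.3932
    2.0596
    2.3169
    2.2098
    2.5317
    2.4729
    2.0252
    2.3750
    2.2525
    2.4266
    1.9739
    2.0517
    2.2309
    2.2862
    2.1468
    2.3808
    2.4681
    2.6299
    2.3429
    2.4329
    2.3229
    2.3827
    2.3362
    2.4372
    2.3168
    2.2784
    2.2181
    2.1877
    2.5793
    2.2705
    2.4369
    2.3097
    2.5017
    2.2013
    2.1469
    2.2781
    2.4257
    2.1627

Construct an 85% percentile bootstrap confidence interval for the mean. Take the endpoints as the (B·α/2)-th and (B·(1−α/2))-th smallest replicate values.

Sorted replicates: 1.9533, 1.9739, 2.0252, 2.0517, 2.0596, 2.1468, 2.1469, 2.1627, 2.1877, 2.2013, 2.2098, 2.2181, 2.2309, 2.2525, 2.2705, 2.2781, 2.2784, 2.2862, 2.3097, 2.3168, 2.3169, 2.3229, 2.3362, 2.3429, 2.3659, 2.3750, 2.3808, 2.3827, 2.3932, 2.4257, 2.4266, 2.4329, 2.4369, 2.4372, 2.4681, 2.4729, 2.5017, 2.5317, 2.5793, 2.6299
α = 0.15; lower rank = 40 × 0.075 = 3; upper rank = 40 × 0.925 = 37.
The 3rd smallest replicate is 2.0252; the 37th is 2.5017.

(2.0252, 2.5017)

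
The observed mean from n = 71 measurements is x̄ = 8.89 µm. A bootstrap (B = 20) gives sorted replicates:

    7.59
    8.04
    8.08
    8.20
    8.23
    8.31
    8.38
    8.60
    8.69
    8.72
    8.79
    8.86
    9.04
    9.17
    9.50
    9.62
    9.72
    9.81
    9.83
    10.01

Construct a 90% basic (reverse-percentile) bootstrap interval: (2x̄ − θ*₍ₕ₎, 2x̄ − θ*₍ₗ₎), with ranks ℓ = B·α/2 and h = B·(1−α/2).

Percentile endpoints at ranks 1 and 19: θ*₍1₎ = 7.59, θ*₍19₎ = 9.83.
Basic interval reflects these around x̄:
  lower = 2 × 8.89 − 9.83 = 7.95
  upper = 2 × 8.89 − 7.59 = 10.19

(7.95, 10.19)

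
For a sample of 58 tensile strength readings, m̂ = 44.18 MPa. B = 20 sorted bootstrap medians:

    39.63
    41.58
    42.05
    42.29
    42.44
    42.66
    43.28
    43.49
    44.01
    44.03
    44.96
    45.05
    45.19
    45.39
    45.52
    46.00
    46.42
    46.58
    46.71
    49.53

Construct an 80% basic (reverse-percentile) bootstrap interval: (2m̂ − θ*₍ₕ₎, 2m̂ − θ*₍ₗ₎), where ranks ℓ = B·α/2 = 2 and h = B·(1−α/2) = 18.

Percentile endpoints at ranks 2 and 18: θ*₍2₎ = 41.58, θ*₍18₎ = 46.58.
Basic interval reflects these around m̂:
  lower = 2 × 44.18 − 46.58 = 41.78
  upper = 2 × 44.18 − 41.58 = 46.78

(41.78, 46.78)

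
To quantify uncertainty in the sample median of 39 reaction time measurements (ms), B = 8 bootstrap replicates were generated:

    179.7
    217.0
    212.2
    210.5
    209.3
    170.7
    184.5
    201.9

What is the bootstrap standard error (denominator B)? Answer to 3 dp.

Bootstrap SE is the standard deviation of the 8 replicate medians.
Mean of replicates: (179.7 + 217.0 + 212.2 + 210.5 + 209.3 + 170.7 + 184.5 + 201.9) / 8 = 1585.8000 / 8 = 198.2250
Sum of squared deviations: (−18.5250)² + (+18.7750)² + (+13.9750)² + (+12.2750)² + (+11.0750)² + (−27.5250)² + (−13.7250)² + (+3.6750)² = 2123.8150
Variance = 2123.8150 / 8 = 265.4769
SE* = √265.4769

SE* = 16.293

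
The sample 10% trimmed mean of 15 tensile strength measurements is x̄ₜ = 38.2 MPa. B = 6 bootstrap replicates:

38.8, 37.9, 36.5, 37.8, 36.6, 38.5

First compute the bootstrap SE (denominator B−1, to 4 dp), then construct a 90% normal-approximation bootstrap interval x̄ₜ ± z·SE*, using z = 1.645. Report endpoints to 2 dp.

Mean of replicates = 37.6833; sum of squared deviations = 4.5483; SE* = √(4.5483/5) = 0.9538
Margin = 1.645 × 0.9538 = 1.569
Interval: 38.2 ± 1.569

(36.63, 39.77)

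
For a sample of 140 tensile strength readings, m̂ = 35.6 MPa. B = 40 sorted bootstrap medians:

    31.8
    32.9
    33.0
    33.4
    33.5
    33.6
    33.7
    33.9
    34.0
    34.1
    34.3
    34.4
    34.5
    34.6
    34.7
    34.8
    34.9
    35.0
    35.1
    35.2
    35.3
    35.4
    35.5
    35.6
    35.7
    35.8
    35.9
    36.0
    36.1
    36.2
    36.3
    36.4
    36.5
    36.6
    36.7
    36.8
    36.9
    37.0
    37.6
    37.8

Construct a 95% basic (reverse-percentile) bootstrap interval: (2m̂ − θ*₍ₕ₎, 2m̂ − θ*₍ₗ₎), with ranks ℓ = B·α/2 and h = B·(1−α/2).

Percentile endpoints at ranks 1 and 39: θ*₍1₎ = 31.8, θ*₍39₎ = 37.6.
Basic interval reflects these around m̂:
  lower = 2 × 35.6 − 37.6 = 33.6
  upper = 2 × 35.6 − 31.8 = 39.4

(33.6, 39.4)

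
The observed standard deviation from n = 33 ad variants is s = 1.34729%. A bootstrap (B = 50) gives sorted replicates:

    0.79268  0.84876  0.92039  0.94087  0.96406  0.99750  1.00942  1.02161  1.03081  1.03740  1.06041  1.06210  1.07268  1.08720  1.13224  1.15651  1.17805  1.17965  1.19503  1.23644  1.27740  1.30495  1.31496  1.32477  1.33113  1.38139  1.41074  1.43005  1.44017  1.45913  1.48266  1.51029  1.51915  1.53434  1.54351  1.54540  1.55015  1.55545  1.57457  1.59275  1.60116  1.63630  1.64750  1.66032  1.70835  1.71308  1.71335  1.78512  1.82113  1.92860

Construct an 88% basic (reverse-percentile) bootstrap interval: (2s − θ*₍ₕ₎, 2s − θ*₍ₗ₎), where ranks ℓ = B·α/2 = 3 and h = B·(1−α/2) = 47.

Percentile endpoints at ranks 3 and 47: θ*₍3₎ = 0.92039, θ*₍47₎ = 1.71335.
Basic interval reflects these around s:
  lower = 2 × 1.34729 − 1.71335 = 0.98123
  upper = 2 × 1.34729 − 0.92039 = 1.77419

(0.98123, 1.77419)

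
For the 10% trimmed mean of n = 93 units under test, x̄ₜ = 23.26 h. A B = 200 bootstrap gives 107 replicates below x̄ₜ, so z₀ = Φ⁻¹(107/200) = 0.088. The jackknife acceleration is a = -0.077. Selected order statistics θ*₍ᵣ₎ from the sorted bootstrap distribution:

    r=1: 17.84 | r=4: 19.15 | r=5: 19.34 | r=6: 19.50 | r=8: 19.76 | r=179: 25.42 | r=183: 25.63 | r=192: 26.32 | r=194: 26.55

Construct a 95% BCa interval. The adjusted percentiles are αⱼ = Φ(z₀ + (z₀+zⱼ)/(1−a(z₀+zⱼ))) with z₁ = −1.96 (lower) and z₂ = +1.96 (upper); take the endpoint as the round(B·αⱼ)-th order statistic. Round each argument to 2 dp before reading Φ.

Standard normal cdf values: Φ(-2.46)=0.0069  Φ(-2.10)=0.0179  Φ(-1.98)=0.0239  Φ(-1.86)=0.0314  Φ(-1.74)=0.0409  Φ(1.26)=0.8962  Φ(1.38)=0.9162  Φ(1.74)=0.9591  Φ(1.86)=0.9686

Lower: z₀ + z₁ = 0.088 + (-1.960) = -1.872; 1 − a(z₀+z₁) = 1 − (-0.077)(-1.872) = 0.8559; argument = 0.088 + (-1.872)/0.8559 = -2.0993 → -2.10.
α₁ = Φ(-2.10) = 0.0179; rank = round(200 × 0.0179) = 4; θ*₍4₎ = 19.15.
Upper: z₀ + z₂ = 2.048; 1 − a(z₀+z₂) = 1.1577; argument = 1.8570 → 1.86; α₂ = 0.9686; rank = 194; θ*₍194₎ = 26.55.

(19.15, 26.55)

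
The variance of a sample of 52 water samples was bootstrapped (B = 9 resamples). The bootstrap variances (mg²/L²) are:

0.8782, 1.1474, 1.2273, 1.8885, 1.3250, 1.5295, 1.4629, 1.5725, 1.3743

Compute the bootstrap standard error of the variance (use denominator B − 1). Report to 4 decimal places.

SE* = 0.2866

Bootstrap SE is the standard deviation of the 9 replicate variances.
Mean of replicates: (0.8782 + 1.1474 + 1.2273 + 1.8885 + 1.3250 + 1.5295 + 1.4629 + 1.5725 + 1.3743) / 9 = 12.40560 / 9 = 1.37840
Sum of squared deviations: (−0.50020)² + (−0.23100)² + (−0.15110)² + (+0.51010)² + (−0.05340)² + (+0.15110)² + (+0.08450)² + (+0.19410)² + (−0.00410)² = 0.65711
Variance = 0.65711 / 8 = 0.08214
SE* = √0.08214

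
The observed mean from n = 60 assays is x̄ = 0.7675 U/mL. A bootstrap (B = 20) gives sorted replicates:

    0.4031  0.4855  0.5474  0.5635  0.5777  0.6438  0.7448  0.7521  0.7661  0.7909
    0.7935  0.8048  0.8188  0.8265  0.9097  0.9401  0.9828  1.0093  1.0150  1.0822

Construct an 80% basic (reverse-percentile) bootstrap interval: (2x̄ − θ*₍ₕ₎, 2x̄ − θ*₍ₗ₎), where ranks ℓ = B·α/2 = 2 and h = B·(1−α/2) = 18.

Percentile endpoints at ranks 2 and 18: θ*₍2₎ = 0.4855, θ*₍18₎ = 1.0093.
Basic interval reflects these around x̄:
  lower = 2 × 0.7675 − 1.0093 = 0.5257
  upper = 2 × 0.7675 − 0.4855 = 1.0495

(0.5257, 1.0495)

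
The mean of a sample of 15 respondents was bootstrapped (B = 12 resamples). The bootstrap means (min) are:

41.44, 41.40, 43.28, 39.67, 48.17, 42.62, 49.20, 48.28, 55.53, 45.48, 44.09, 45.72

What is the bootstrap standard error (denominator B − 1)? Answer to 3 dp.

Bootstrap SE is the standard deviation of the 12 replicate means.
Mean of replicates: (41.44 + 41.40 + 43.28 + 39.67 + 48.17 + 42.62 + 49.20 + 48.28 + 55.53 + 45.48 + 44.09 + 45.72) / 12 = 544.8800 / 12 = 45.4067
Sum of squared deviations: (−3.9667)² + (−4.0067)² + (−2.1267)² + (−5.7367)² + (+2.7633)² + (−2.7867)² + (+3.7933)² + (+2.8733)² + (+10.1233)² + (+0.0733)² + (−1.3167)² + (+0.3133)² = 211.5859
Variance = 211.5859 / 11 = 19.2351
SE* = √19.2351

SE* = 4.386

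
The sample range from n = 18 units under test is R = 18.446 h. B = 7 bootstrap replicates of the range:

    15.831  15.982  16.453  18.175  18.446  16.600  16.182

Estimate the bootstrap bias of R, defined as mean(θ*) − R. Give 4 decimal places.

bias = −1.6361

mean(θ*) = (15.831 + 15.982 + 16.453 + 18.175 + 18.446 + 16.600 + 16.182) / 7 = 16.80986
bias = 16.80986 − 18.446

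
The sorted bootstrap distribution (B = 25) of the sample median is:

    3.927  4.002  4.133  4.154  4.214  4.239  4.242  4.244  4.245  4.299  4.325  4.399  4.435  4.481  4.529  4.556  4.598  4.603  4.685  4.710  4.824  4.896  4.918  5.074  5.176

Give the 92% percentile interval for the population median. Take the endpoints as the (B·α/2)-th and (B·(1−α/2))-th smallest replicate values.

(3.927, 5.074)

α = 0.08; lower rank = 25 × 0.040 = 1; upper rank = 25 × 0.960 = 24.
The 1st smallest replicate is 3.927; the 24th is 5.074.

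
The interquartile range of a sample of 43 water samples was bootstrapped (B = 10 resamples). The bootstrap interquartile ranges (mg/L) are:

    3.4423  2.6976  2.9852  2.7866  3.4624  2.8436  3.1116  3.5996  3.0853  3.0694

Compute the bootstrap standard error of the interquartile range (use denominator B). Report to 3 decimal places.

Bootstrap SE is the standard deviation of the 10 replicate interquartile ranges.
Mean of replicates: (3.4423 + 2.6976 + 2.9852 + 2.7866 + 3.4624 + 2.8436 + 3.1116 + 3.5996 + 3.0853 + 3.0694) / 10 = 31.08360 / 10 = 3.10836
Sum of squared deviations: (+0.33394)² + (−0.41076)² + (−0.12316)² + (−0.32176)² + (+0.35404)² + (−0.26476)² + (+0.00324)² + (+0.49124)² + (−0.02306)² + (−0.03896)² = 0.83776
Variance = 0.83776 / 10 = 0.08378
SE* = √0.08378

SE* = 0.289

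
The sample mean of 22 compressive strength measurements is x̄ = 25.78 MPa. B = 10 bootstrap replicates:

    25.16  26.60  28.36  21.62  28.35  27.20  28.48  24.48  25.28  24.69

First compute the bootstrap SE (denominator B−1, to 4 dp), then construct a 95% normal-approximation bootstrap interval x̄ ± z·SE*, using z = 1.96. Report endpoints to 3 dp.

(21.472, 30.088)

Mean of replicates = 26.0220; sum of squared deviations = 43.4726; SE* = √(43.4726/9) = 2.1978
Margin = 1.96 × 2.1978 = 4.3077
Interval: 25.78 ± 4.3077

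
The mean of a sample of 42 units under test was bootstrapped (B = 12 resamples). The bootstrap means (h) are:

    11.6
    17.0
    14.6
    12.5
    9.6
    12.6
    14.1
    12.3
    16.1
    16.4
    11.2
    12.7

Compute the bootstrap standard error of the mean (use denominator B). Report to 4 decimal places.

Bootstrap SE is the standard deviation of the 12 replicate means.
Mean of replicates: (11.6 + 17.0 + 14.6 + 12.5 + 9.6 + 12.6 + 14.1 + 12.3 + 16.1 + 16.4 + 11.2 + 12.7) / 12 = 160.70000 / 12 = 13.39167
Sum of squared deviations: (−1.79167)² + (+3.60833)² + (+1.20833)² + (−0.89167)² + (−3.79167)² + (−0.79167)² + (+0.70833)² + (−1.09167)² + (+2.70833)² + (+3.00833)² + (−2.19167)² + (−0.69167)² = 56.84917
Variance = 56.84917 / 12 = 4.73743
SE* = √4.73743

SE* = 2.1766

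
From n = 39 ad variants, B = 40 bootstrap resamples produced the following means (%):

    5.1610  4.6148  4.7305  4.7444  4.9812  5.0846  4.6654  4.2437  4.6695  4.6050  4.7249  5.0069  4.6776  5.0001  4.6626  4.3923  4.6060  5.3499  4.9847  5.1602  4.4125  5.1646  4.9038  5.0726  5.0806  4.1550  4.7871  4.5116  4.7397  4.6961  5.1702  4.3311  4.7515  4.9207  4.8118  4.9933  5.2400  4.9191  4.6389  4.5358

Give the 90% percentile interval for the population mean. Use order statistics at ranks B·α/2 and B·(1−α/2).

Sorted replicates: 4.1550, 4.2437, 4.3311, 4.3923, 4.4125, 4.5116, 4.5358, 4.6050, 4.6060, 4.6148, 4.6389, 4.6626, 4.6654, 4.6695, 4.6776, 4.6961, 4.7249, 4.7305, 4.7397, 4.7444, 4.7515, 4.7871, 4.8118, 4.9038, 4.9191, 4.9207, 4.9812, 4.9847, 4.9933, 5.0001, 5.0069, 5.0726, 5.0806, 5.0846, 5.1602, 5.1610, 5.1646, 5.1702, 5.2400, 5.3499
α = 0.10; lower rank = 40 × 0.050 = 2; upper rank = 40 × 0.950 = 38.
The 2nd smallest replicate is 4.2437; the 38th is 5.1702.

(4.2437, 5.1702)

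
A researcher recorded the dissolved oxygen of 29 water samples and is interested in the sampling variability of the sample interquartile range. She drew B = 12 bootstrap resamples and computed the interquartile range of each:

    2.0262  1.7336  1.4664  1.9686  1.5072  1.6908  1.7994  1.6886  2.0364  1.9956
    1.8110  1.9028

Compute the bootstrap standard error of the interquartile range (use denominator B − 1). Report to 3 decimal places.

SE* = 0.193

Bootstrap SE is the standard deviation of the 12 replicate interquartile ranges.
Mean of replicates: (2.0262 + 1.7336 + 1.4664 + 1.9686 + 1.5072 + 1.6908 + 1.7994 + 1.6886 + 2.0364 + 1.9956 + 1.8110 + 1.9028) / 12 = 21.62660 / 12 = 1.80222
Sum of squared deviations: (+0.22398)² + (−0.06862)² + (−0.33582)² + (+0.16638)² + (−0.29502)² + (−0.11142)² + (−0.00282)² + (−0.11362)² + (+0.23418)² + (+0.19338)² + (+0.00878)² + (+0.10058)² = 0.41013
Variance = 0.41013 / 11 = 0.03728
SE* = √0.03728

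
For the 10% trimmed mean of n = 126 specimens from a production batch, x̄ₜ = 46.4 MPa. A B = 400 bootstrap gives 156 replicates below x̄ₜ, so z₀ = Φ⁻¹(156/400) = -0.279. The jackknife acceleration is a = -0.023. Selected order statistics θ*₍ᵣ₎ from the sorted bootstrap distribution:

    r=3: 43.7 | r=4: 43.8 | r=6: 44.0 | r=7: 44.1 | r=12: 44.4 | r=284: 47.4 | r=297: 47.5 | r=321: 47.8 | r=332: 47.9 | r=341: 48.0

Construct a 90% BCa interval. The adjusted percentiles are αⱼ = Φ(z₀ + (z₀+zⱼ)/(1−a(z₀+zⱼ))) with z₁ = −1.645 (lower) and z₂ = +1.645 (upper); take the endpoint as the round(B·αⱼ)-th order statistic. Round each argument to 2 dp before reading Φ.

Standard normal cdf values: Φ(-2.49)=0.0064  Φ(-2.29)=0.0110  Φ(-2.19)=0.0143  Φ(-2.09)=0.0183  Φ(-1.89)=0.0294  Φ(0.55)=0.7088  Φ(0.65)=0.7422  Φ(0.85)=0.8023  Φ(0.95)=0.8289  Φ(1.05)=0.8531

(43.8, 48.0)

Lower: z₀ + z₁ = -0.279 + (-1.645) = -1.924; 1 − a(z₀+z₁) = 1 − (-0.023)(-1.924) = 0.9557; argument = -0.279 + (-1.924)/0.9557 = -2.2921 → -2.29.
α₁ = Φ(-2.29) = 0.0110; rank = round(400 × 0.0110) = 4; θ*₍4₎ = 43.8.
Upper: z₀ + z₂ = 1.366; 1 − a(z₀+z₂) = 1.0314; argument = 1.0454 → 1.05; α₂ = 0.8531; rank = 341; θ*₍341₎ = 48.0.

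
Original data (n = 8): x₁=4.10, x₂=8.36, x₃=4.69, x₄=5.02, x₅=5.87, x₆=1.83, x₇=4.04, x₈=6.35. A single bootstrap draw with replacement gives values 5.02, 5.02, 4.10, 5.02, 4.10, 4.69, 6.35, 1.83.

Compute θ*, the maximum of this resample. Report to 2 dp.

Maximum = 6.35

θ* = 6.35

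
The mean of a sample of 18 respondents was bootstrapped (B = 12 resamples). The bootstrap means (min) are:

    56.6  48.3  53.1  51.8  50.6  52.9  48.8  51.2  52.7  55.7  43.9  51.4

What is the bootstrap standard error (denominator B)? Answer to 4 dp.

Bootstrap SE is the standard deviation of the 12 replicate means.
Mean of replicates: (56.6 + 48.3 + 53.1 + 51.8 + 50.6 + 52.9 + 48.8 + 51.2 + 52.7 + 55.7 + 43.9 + 51.4) / 12 = 617.00000 / 12 = 51.41667
Sum of squared deviations: (+5.18333)² + (−3.11667)² + (+1.68333)² + (+0.38333)² + (−0.81667)² + (+1.48333)² + (−2.61667)² + (−0.21667)² + (+1.28333)² + (+4.28333)² + (−7.51667)² + (−0.01667)² = 125.81667
Variance = 125.81667 / 12 = 10.48472
SE* = √10.48472

SE* = 3.2380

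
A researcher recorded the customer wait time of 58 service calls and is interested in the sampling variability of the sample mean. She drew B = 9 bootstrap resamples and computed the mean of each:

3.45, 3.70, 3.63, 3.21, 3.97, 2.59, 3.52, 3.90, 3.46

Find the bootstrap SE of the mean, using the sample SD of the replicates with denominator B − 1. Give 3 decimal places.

Bootstrap SE is the standard deviation of the 9 replicate means.
Mean of replicates: (3.45 + 3.70 + 3.63 + 3.21 + 3.97 + 2.59 + 3.52 + 3.90 + 3.46) / 9 = 31.4300 / 9 = 3.4922
Sum of squared deviations: (−0.0422)² + (+0.2078)² + (+0.1378)² + (−0.2822)² + (+0.4778)² + (−0.9022)² + (+0.0278)² + (+0.4078)² + (−0.0322)² = 1.3540
Variance = 1.3540 / 8 = 0.1692
SE* = √0.1692

SE* = 0.411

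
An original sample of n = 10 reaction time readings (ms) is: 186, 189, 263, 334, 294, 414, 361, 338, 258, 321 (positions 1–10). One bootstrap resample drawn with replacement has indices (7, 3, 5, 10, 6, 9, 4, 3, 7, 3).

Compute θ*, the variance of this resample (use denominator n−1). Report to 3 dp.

Resample values: 361, 263, 294, 321, 414, 258, 334, 263, 361, 263.
Mean = 313.2000; sum of squared deviations = 26199.6000
s² = 26199.6000 / 9 = 2911.0667

θ* = 2911.067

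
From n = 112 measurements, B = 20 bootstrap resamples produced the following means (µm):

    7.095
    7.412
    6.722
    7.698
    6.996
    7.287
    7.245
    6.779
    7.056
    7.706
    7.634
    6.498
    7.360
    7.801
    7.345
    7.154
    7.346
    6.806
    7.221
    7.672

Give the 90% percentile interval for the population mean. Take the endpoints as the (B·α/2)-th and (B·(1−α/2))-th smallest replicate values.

(6.498, 7.706)

Sorted replicates: 6.498, 6.722, 6.779, 6.806, 6.996, 7.056, 7.095, 7.154, 7.221, 7.245, 7.287, 7.345, 7.346, 7.360, 7.412, 7.634, 7.672, 7.698, 7.706, 7.801
α = 0.10; lower rank = 20 × 0.050 = 1; upper rank = 20 × 0.950 = 19.
The 1st smallest replicate is 6.498; the 19th is 7.706.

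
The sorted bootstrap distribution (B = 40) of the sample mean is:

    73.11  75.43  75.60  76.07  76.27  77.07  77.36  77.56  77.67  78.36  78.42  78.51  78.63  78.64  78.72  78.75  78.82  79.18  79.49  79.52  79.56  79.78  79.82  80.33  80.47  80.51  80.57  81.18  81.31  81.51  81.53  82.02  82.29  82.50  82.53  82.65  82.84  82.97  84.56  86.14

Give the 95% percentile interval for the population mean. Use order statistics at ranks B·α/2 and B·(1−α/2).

(73.11, 84.56)

α = 0.05; lower rank = 40 × 0.025 = 1; upper rank = 40 × 0.975 = 39.
The 1st smallest replicate is 73.11; the 39th is 84.56.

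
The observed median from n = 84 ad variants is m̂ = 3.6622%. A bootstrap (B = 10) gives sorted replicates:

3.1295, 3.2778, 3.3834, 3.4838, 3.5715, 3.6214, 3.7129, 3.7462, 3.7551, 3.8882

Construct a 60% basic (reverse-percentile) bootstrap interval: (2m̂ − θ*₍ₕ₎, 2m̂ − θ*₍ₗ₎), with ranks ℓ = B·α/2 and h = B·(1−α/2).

(3.5782, 4.0466)

Percentile endpoints at ranks 2 and 8: θ*₍2₎ = 3.2778, θ*₍8₎ = 3.7462.
Basic interval reflects these around m̂:
  lower = 2 × 3.6622 − 3.7462 = 3.5782
  upper = 2 × 3.6622 − 3.2778 = 4.0466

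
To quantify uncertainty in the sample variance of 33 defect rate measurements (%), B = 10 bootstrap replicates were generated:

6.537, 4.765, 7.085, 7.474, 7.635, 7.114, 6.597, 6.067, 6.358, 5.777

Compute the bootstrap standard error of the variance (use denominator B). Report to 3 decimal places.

SE* = 0.818

Bootstrap SE is the standard deviation of the 10 replicate variances.
Mean of replicates: (6.537 + 4.765 + 7.085 + 7.474 + 7.635 + 7.114 + 6.597 + 6.067 + 6.358 + 5.777) / 10 = 65.4090 / 10 = 6.5409
Sum of squared deviations: (−0.0039)² + (−1.7759)² + (+0.5441)² + (+0.9331)² + (+1.0941)² + (+0.5731)² + (+0.0561)² + (−0.4739)² + (−0.1829)² + (−0.7639)² = 6.6908
Variance = 6.6908 / 10 = 0.6691
SE* = √0.6691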